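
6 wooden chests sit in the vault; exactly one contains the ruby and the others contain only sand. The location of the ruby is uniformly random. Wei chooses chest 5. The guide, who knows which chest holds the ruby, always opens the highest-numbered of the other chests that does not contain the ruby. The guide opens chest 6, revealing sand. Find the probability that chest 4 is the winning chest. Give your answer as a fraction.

1/5

Consider each possible location of the ruby in turn.
If it is in any of chests 1, 2, 3, 4, and 5 (prior 1/6 each): chest 6 is the highest-numbered option available, probability 1; weight (1/6)·1 = 1/6 each.
If it is in chest 6 (prior 1/6): the guide opened chest 6, so this case is ruled out; weight (1/6)·0 = 0.
The weights sum to 5/6.
So P(the ruby in chest 4 | the guide opened chest 6) = (1/6) / (5/6) = 1/5.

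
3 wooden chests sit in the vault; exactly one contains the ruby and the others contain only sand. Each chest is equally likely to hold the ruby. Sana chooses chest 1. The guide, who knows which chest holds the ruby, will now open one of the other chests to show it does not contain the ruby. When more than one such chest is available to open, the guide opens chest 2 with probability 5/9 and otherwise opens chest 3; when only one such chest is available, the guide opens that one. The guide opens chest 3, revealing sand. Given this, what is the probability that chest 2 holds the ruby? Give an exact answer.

9/13

Consider each possible location of the ruby in turn.
If it is in chest 1 (prior 1/3): chest 2 is available but not opened, probability 4/9; weight (1/3)·(4/9) = 4/27.
If it is in chest 2 (prior 1/3): only chest 3 is available, probability 1; weight (1/3)·1 = 1/3.
If it is in chest 3 (prior 1/3): the guide opened chest 3, so this case is ruled out; weight (1/3)·0 = 0.
The weights sum to 13/27.
So P(the ruby in chest 2 | the guide opened chest 3) = (1/3) / (13/27) = 9/13.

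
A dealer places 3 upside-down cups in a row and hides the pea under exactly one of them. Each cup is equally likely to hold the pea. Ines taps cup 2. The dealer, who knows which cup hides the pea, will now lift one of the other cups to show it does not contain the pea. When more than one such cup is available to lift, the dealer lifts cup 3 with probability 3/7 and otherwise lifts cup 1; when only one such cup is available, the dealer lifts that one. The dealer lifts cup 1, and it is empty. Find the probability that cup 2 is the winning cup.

Consider each possible location of the pea in turn.
If it is under cup 1 (prior 1/3): the dealer opened cup 1, so this case is ruled out; weight (1/3)·0 = 0.
If it is under cup 2 (prior 1/3): cup 3 is available but not opened, probability 4/7; weight (1/3)·(4/7) = 4/21.
If it is under cup 3 (prior 1/3): only cup 1 is available, probability 1; weight (1/3)·1 = 1/3.
The weights sum to 11/21.
So P(the pea under cup 2 | the dealer opened cup 1) = (4/21) / (11/21) = 4/11.

4/11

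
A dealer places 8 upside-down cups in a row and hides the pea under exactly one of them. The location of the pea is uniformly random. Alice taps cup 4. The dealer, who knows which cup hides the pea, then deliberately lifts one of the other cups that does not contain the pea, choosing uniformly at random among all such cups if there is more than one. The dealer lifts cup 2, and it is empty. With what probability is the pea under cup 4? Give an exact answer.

Apply Bayes' rule, conditioning on where the pea actually is.
If it is under any of cups 1, 3, 5, 6, 7, and 8 (prior 1/8 each): the dealer has 6 equally likely choices, so probability 1/6; weight (1/8)·(1/6) = 1/48 each.
If it is under cup 2 (prior 1/8): the dealer opened cup 2, so this case is ruled out; weight (1/8)·0 = 0.
If it is under cup 4 (prior 1/8): the dealer has 7 equally likely choices, so probability 1/7; weight (1/8)·(1/7) = 1/56.
The weights sum to 1/7.
So P(the pea under cup 4 | the dealer opened cup 2) = (1/56) / (1/7) = 1/8.

1/8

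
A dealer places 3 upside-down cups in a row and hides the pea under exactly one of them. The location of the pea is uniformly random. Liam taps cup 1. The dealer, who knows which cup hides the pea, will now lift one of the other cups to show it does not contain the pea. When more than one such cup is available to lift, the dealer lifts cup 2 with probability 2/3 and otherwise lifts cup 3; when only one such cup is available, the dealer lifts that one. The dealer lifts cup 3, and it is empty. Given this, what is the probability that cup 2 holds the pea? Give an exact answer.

3/4

Apply Bayes' rule, conditioning on where the pea actually is.
If it is under cup 1 (prior 1/3): cup 2 is available but not opened, probability 1/3; weight (1/3)·(1/3) = 1/9.
If it is under cup 2 (prior 1/3): only cup 3 is available, probability 1; weight (1/3)·1 = 1/3.
If it is under cup 3 (prior 1/3): the dealer opened cup 3, so this case is ruled out; weight (1/3)·0 = 0.
The weights sum to 4/9.
So P(the pea under cup 2 | the dealer opened cup 3) = (1/3) / (4/9) = 3/4.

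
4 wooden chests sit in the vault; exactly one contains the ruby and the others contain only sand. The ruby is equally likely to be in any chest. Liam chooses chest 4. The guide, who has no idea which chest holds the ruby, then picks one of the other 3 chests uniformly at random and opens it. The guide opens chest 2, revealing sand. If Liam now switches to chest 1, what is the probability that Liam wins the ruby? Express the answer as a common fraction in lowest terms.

1/3

Because the guide chose which chest to open without knowing where the ruby is, the choice is independent of the prize location. Learning that chest 2 does not hold the ruby simply rules out that one location and leaves the remaining 3 chests still equally likely by symmetry.
So P(the ruby in chest 1) = 1/3.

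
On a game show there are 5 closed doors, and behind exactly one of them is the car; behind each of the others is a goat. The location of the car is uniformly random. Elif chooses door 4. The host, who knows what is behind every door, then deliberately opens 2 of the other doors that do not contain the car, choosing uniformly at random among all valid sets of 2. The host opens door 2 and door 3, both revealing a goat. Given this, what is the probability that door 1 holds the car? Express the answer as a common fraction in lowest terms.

2/5

Condition on the true location of the car.
If it is behind either of doors 1 and 5 (prior 1/5 each): the host has 3 equally likely choices, so probability 1/3; weight (1/5)·(1/3) = 1/15 each.
If it is behind either of doors 2 and 3 (prior 1/5 each): that door was opened and seen not to hold the prize — ruled out; weight (1/5)·0 = 0 each.
If it is behind door 4 (prior 1/5): the host has 6 equally likely choices, so probability 1/6; weight (1/5)·(1/6) = 1/30.
The weights sum to 1/6.
So P(the car behind door 1 | the host opened door 2 and door 3) = (1/15) / (1/6) = 2/5.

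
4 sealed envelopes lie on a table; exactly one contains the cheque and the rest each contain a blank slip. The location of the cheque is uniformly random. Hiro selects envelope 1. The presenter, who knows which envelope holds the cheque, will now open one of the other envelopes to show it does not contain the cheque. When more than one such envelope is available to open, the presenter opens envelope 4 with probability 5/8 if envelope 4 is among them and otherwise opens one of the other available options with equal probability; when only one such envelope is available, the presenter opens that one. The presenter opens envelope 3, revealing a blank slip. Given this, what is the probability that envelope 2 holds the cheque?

Apply Bayes' rule, conditioning on where the cheque actually is.
If it is in envelope 1 (prior 1/4): envelope 4 is available but not opened; envelope 3 gets probability (1 − 5/8)/2 = 3/16; weight (1/4)·(3/16) = 3/64.
If it is in envelope 2 (prior 1/4): envelope 4 is available but not opened, probability 3/8; weight (1/4)·(3/8) = 3/32.
If it is in envelope 3 (prior 1/4): the presenter opened envelope 3, so this case is ruled out; weight (1/4)·0 = 0.
If it is in envelope 4 (prior 1/4): envelope 4 holds the prize so is unavailable; the presenter chooses uniformly among the 2 others, probability 1/2; weight (1/4)·(1/2) = 1/8.
The weights sum to 17/64.
So P(the cheque in envelope 2 | the presenter opened envelope 3) = (3/32) / (17/64) = 6/17.

6/17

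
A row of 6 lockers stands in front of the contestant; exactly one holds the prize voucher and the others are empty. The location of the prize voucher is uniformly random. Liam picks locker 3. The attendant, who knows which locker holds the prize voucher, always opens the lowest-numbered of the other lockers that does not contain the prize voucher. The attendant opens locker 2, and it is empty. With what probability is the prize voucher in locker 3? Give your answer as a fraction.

Condition on the true location of the prize voucher.
If it is in locker 1 (prior 1/6): locker 2 is the lowest-numbered option available, probability 1; weight (1/6)·1 = 1/6.
If it is in locker 2 (prior 1/6): the attendant opened locker 2, so this case is ruled out; weight (1/6)·0 = 0.
If it is in any of lockers 3, 4, 5, and 6 (prior 1/6 each): the attendant would have opened locker 1 instead, probability 0; weight (1/6)·0 = 0 each.
The weights sum to 1/6.
So P(the prize voucher in locker 3 | the attendant opened locker 2) = 0 / (1/6) = 0.

0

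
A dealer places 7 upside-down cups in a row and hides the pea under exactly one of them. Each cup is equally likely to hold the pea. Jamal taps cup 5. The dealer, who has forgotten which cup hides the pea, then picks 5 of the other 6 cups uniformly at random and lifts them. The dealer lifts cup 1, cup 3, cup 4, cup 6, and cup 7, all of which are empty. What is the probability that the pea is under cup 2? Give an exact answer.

Apply Bayes' rule, conditioning on where the pea actually is.
If it is under any of cups 1, 3, 4, 6, and 7 (prior 1/7 each): that cup was opened and seen not to hold the prize — ruled out; weight (1/7)·0 = 0 each.
If it is under either of cups 2 and 5 (prior 1/7 each): the dealer picks exactly this set with probability 1/6 regardless, and none is the prize; weight (1/7)·(1/6) = 1/42 each.
The weights sum to 1/21.
So P(the pea under cup 2 | the dealer opened cup 1, cup 3, cup 4, cup 6, and cup 7) = (1/42) / (1/21) = 1/2.

1/2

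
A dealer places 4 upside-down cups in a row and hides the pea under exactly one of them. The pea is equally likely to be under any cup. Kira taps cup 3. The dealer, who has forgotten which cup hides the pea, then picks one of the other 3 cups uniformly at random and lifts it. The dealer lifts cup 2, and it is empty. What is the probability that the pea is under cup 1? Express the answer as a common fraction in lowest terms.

Apply Bayes' rule, conditioning on where the pea actually is.
If it is under any of cups 1, 3, and 4 (prior 1/4 each): the dealer picks cup 2 with probability 1/3 regardless, and it is not the prize; weight (1/4)·(1/3) = 1/12 each.
If it is under cup 2 (prior 1/4): the dealer opened cup 2, so this case is ruled out; weight (1/4)·0 = 0.
The weights sum to 1/4.
So P(the pea under cup 1 | the dealer opened cup 2) = (1/12) / (1/4) = 1/3.

1/3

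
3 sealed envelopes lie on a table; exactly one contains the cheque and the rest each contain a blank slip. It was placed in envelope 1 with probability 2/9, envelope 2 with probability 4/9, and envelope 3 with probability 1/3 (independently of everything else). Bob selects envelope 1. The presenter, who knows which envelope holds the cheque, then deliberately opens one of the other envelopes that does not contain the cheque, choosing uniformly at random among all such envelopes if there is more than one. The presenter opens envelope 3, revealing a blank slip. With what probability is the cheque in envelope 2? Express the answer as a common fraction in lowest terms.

4/5

Consider each possible location of the cheque in turn.
If it is in envelope 1 (prior 2/9): the presenter has 2 equally likely choices, so probability 1/2; weight (2/9)·(1/2) = 1/9.
If it is in envelope 2 (prior 4/9): the presenter has no choice, probability 1; weight (4/9)·1 = 4/9.
If it is in envelope 3 (prior 1/3): the presenter opened envelope 3, so this case is ruled out; weight (1/3)·0 = 0.
The weights sum to 5/9.
So P(the cheque in envelope 2 | the presenter opened envelope 3) = (4/9) / (5/9) = 4/5.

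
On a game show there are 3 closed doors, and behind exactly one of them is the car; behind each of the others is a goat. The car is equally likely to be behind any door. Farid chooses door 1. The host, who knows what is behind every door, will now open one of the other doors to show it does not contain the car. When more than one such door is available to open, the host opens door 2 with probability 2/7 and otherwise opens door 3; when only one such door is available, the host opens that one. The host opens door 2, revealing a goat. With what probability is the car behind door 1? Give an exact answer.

2/9

Apply Bayes' rule, conditioning on where the car actually is.
If it is behind door 1 (prior 1/3): door 2 is available, opened with probability 2/7; weight (1/3)·(2/7) = 2/21.
If it is behind door 2 (prior 1/3): the host opened door 2, so this case is ruled out; weight (1/3)·0 = 0.
If it is behind door 3 (prior 1/3): only door 2 is available, probability 1; weight (1/3)·1 = 1/3.
The weights sum to 3/7.
So P(the car behind door 1 | the host opened door 2) = (2/21) / (3/7) = 2/9.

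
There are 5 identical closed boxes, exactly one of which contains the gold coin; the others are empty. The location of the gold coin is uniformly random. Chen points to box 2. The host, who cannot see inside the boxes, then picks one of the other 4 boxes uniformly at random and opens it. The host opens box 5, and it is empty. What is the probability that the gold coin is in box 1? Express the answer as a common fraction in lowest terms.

1/4

Because the host chose which box to open without knowing where the gold coin is, the choice is independent of the prize location. Learning that box 5 does not hold the gold coin simply rules out that one location and leaves the remaining 4 boxes still equally likely by symmetry.
So P(the gold coin in box 1) = 1/4.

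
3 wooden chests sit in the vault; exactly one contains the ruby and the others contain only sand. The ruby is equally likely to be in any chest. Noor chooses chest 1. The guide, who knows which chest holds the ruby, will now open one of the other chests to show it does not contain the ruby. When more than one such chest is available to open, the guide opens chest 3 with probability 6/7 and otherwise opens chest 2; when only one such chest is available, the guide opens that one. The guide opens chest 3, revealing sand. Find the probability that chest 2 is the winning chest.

Condition on the true location of the ruby.
If it is in chest 1 (prior 1/3): chest 3 is available, opened with probability 6/7; weight (1/3)·(6/7) = 2/7.
If it is in chest 2 (prior 1/3): only chest 3 is available, probability 1; weight (1/3)·1 = 1/3.
If it is in chest 3 (prior 1/3): the guide opened chest 3, so this case is ruled out; weight (1/3)·0 = 0.
The weights sum to 13/21.
So P(the ruby in chest 2 | the guide opened chest 3) = (1/3) / (13/21) = 7/13.

7/13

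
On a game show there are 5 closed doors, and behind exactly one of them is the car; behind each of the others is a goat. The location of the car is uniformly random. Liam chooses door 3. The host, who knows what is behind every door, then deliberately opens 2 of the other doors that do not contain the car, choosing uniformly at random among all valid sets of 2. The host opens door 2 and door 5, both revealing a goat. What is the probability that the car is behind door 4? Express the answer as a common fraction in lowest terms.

Condition on the true location of the car.
If it is behind either of doors 1 and 4 (prior 1/5 each): the host has 3 equally likely choices, so probability 1/3; weight (1/5)·(1/3) = 1/15 each.
If it is behind either of doors 2 and 5 (prior 1/5 each): that door was opened and seen not to hold the prize — ruled out; weight (1/5)·0 = 0 each.
If it is behind door 3 (prior 1/5): the host has 6 equally likely choices, so probability 1/6; weight (1/5)·(1/6) = 1/30.
The weights sum to 1/6.
So P(the car behind door 4 | the host opened door 2 and door 5) = (1/15) / (1/6) = 2/5.

2/5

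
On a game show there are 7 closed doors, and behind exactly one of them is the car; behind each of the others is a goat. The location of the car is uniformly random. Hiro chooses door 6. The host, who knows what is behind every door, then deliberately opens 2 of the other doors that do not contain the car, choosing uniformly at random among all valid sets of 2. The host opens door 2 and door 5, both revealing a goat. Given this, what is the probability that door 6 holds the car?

1/7

Apply Bayes' rule, conditioning on where the car actually is.
If it is behind any of doors 1, 3, 4, and 7 (prior 1/7 each): the host has 10 equally likely choices, so probability 1/10; weight (1/7)·(1/10) = 1/70 each.
If it is behind either of doors 2 and 5 (prior 1/7 each): that door was opened and seen not to hold the prize — ruled out; weight (1/7)·0 = 0 each.
If it is behind door 6 (prior 1/7): the host has 15 equally likely choices, so probability 1/15; weight (1/7)·(1/15) = 1/105.
The weights sum to 1/15.
So P(the car behind door 6 | the host opened door 2 and door 5) = (1/105) / (1/15) = 1/7.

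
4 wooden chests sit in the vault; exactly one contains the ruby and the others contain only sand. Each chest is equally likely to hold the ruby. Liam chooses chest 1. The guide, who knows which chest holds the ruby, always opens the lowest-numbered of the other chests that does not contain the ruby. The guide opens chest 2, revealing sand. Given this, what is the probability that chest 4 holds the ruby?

1/3

Apply Bayes' rule, conditioning on where the ruby actually is.
If it is in any of chests 1, 3, and 4 (prior 1/4 each): chest 2 is the lowest-numbered option available, probability 1; weight (1/4)·1 = 1/4 each.
If it is in chest 2 (prior 1/4): the guide opened chest 2, so this case is ruled out; weight (1/4)·0 = 0.
The weights sum to 3/4.
So P(the ruby in chest 4 | the guide opened chest 2) = (1/4) / (3/4) = 1/3.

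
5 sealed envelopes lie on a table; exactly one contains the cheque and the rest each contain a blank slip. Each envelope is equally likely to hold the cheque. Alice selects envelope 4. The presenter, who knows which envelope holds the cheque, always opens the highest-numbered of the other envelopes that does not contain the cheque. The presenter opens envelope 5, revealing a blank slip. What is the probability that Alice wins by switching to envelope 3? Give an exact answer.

1/4

Condition on the true location of the cheque.
If it is in any of envelopes 1, 2, 3, and 4 (prior 1/5 each): envelope 5 is the highest-numbered option available, probability 1; weight (1/5)·1 = 1/5 each.
If it is in envelope 5 (prior 1/5): the presenter opened envelope 5, so this case is ruled out; weight (1/5)·0 = 0.
The weights sum to 4/5.
So P(the cheque in envelope 3 | the presenter opened envelope 5) = (1/5) / (4/5) = 1/4.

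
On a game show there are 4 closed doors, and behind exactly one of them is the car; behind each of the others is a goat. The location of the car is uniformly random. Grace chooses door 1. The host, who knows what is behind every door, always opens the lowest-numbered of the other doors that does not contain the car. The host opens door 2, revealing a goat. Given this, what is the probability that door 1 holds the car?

Condition on the true location of the car.
If it is behind any of doors 1, 3, and 4 (prior 1/4 each): door 2 is the lowest-numbered option available, probability 1; weight (1/4)·1 = 1/4 each.
If it is behind door 2 (prior 1/4): the host opened door 2, so this case is ruled out; weight (1/4)·0 = 0.
The weights sum to 3/4.
So P(the car behind door 1 | the host opened door 2) = (1/4) / (3/4) = 1/3.

1/3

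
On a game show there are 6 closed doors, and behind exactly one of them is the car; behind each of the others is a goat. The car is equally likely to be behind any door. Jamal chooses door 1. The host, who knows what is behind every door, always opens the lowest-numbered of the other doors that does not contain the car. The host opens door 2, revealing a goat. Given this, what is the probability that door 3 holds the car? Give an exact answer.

1/5

Apply Bayes' rule, conditioning on where the car actually is.
If it is behind any of doors 1, 3, 4, 5, and 6 (prior 1/6 each): door 2 is the lowest-numbered option available, probability 1; weight (1/6)·1 = 1/6 each.
If it is behind door 2 (prior 1/6): the host opened door 2, so this case is ruled out; weight (1/6)·0 = 0.
The weights sum to 5/6.
So P(the car behind door 3 | the host opened door 2) = (1/6) / (5/6) = 1/5.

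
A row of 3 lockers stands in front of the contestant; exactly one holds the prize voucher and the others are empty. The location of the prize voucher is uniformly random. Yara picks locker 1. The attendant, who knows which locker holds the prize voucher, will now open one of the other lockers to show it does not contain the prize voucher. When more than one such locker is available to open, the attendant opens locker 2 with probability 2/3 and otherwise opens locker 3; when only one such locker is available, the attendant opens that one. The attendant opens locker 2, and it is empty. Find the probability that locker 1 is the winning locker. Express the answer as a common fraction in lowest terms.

2/5

Apply Bayes' rule, conditioning on where the prize voucher actually is.
If it is in locker 1 (prior 1/3): locker 2 is available, opened with probability 2/3; weight (1/3)·(2/3) = 2/9.
If it is in locker 2 (prior 1/3): the attendant opened locker 2, so this case is ruled out; weight (1/3)·0 = 0.
If it is in locker 3 (prior 1/3): only locker 2 is available, probability 1; weight (1/3)·1 = 1/3.
The weights sum to 5/9.
So P(the prize voucher in locker 1 | the attendant opened locker 2) = (2/9) / (5/9) = 2/5.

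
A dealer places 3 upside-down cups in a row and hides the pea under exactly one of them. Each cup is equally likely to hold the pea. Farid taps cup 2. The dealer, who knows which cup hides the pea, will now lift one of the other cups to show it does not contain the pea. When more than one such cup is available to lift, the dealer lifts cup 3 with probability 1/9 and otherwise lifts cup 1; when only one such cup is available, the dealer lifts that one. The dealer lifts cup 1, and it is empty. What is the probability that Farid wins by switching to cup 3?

9/17

Apply Bayes' rule, conditioning on where the pea actually is.
If it is under cup 1 (prior 1/3): the dealer opened cup 1, so this case is ruled out; weight (1/3)·0 = 0.
If it is under cup 2 (prior 1/3): cup 3 is available but not opened, probability 8/9; weight (1/3)·(8/9) = 8/27.
If it is under cup 3 (prior 1/3): only cup 1 is available, probability 1; weight (1/3)·1 = 1/3.
The weights sum to 17/27.
So P(the pea under cup 3 | the dealer opened cup 1) = (1/3) / (17/27) = 9/17.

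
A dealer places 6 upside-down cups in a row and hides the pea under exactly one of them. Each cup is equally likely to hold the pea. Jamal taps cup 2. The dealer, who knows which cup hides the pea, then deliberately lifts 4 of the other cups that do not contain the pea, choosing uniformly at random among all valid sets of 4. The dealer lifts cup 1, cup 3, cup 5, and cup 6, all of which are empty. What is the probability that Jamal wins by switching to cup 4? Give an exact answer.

5/6

Condition on the true location of the pea.
If it is under any of cups 1, 3, 5, and 6 (prior 1/6 each): that cup was opened and seen not to hold the prize — ruled out; weight (1/6)·0 = 0 each.
If it is under cup 2 (prior 1/6): the dealer has 5 equally likely choices, so probability 1/5; weight (1/6)·(1/5) = 1/30.
If it is under cup 4 (prior 1/6): the dealer has no choice, probability 1; weight (1/6)·1 = 1/6.
The weights sum to 1/5.
So P(the pea under cup 4 | the dealer opened cup 1, cup 3, cup 5, and cup 6) = (1/6) / (1/5) = 5/6.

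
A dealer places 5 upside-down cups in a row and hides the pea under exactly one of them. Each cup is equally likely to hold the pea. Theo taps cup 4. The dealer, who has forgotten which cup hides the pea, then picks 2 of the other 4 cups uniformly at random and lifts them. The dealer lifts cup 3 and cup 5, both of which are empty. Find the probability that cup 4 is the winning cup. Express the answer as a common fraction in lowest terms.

1/3

Condition on the true location of the pea.
If it is under any of cups 1, 2, and 4 (prior 1/5 each): the dealer picks exactly this set with probability 1/6 regardless, and none is the prize; weight (1/5)·(1/6) = 1/30 each.
If it is under either of cups 3 and 5 (prior 1/5 each): that cup was opened and seen not to hold the prize — ruled out; weight (1/5)·0 = 0 each.
The weights sum to 1/10.
So P(the pea under cup 4 | the dealer opened cup 3 and cup 5) = (1/30) / (1/10) = 1/3.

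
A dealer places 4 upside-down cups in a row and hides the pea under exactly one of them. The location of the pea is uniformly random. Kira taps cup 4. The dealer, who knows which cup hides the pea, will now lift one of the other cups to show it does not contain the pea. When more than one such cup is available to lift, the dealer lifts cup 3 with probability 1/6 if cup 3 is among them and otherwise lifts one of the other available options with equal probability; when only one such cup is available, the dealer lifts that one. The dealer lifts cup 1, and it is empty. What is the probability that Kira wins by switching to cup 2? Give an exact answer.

Condition on the true location of the pea.
If it is under cup 1 (prior 1/4): the dealer opened cup 1, so this case is ruled out; weight (1/4)·0 = 0.
If it is under cup 2 (prior 1/4): cup 3 is available but not opened, probability 5/6; weight (1/4)·(5/6) = 5/24.
If it is under cup 3 (prior 1/4): cup 3 holds the prize so is unavailable; the dealer chooses uniformly among the 2 others, probability 1/2; weight (1/4)·(1/2) = 1/8.
If it is under cup 4 (prior 1/4): cup 3 is available but not opened; cup 1 gets probability (1 − 1/6)/2 = 5/12; weight (1/4)·(5/12) = 5/48.
The weights sum to 7/16.
So P(the pea under cup 2 | the dealer opened cup 1) = (5/24) / (7/16) = 10/21.

10/21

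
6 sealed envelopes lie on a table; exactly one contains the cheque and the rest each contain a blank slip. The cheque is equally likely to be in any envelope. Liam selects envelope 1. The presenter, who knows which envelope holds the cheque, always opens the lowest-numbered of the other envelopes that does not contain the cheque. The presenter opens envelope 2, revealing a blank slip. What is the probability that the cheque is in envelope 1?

1/5

Consider each possible location of the cheque in turn.
If it is in any of envelopes 1, 3, 4, 5, and 6 (prior 1/6 each): envelope 2 is the lowest-numbered option available, probability 1; weight (1/6)·1 = 1/6 each.
If it is in envelope 2 (prior 1/6): the presenter opened envelope 2, so this case is ruled out; weight (1/6)·0 = 0.
The weights sum to 5/6.
So P(the cheque in envelope 1 | the presenter opened envelope 2) = (1/6) / (5/6) = 1/5.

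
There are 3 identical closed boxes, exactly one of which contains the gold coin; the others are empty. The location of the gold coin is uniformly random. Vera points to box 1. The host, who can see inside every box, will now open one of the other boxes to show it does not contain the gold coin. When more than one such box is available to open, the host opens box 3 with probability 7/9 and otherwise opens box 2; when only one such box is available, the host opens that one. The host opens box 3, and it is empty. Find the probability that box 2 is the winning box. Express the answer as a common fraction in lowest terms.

9/16

Consider each possible location of the gold coin in turn.
If it is in box 1 (prior 1/3): box 3 is available, opened with probability 7/9; weight (1/3)·(7/9) = 7/27.
If it is in box 2 (prior 1/3): only box 3 is available, probability 1; weight (1/3)·1 = 1/3.
If it is in box 3 (prior 1/3): the host opened box 3, so this case is ruled out; weight (1/3)·0 = 0.
The weights sum to 16/27.
So P(the gold coin in box 2 | the host opened box 3) = (1/3) / (16/27) = 9/16.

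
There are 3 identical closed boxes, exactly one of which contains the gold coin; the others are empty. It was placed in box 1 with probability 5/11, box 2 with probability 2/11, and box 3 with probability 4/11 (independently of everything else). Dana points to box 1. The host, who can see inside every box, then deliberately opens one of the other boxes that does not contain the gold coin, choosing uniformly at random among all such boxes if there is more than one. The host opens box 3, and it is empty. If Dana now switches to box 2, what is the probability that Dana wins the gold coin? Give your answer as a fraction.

4/9

Condition on the true location of the gold coin.
If it is in box 1 (prior 5/11): the host has 2 equally likely choices, so probability 1/2; weight (5/11)·(1/2) = 5/22.
If it is in box 2 (prior 2/11): the host has no choice, probability 1; weight (2/11)·1 = 2/11.
If it is in box 3 (prior 4/11): the host opened box 3, so this case is ruled out; weight (4/11)·0 = 0.
The weights sum to 9/22.
So P(the gold coin in box 2 | the host opened box 3) = (2/11) / (9/22) = 4/9.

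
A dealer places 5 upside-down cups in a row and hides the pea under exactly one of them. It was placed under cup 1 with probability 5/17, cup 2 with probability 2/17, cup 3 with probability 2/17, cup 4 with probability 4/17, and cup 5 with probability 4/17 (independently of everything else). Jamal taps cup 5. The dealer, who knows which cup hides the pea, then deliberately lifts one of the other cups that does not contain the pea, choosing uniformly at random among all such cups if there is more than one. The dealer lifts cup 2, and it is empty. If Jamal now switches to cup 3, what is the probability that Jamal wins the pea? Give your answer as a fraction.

Condition on the true location of the pea.
If it is under cup 1 (prior 5/17): the dealer has 3 equally likely choices, so probability 1/3; weight (5/17)·(1/3) = 5/51.
If it is under cup 2 (prior 2/17): the dealer opened cup 2, so this case is ruled out; weight (2/17)·0 = 0.
If it is under cup 3 (prior 2/17): the dealer has 3 equally likely choices, so probability 1/3; weight (2/17)·(1/3) = 2/51.
If it is under cup 4 (prior 4/17): the dealer has 3 equally likely choices, so probability 1/3; weight (4/17)·(1/3) = 4/51.
If it is under cup 5 (prior 4/17): the dealer has 4 equally likely choices, so probability 1/4; weight (4/17)·(1/4) = 1/17.
The weights sum to 14/51.
So P(the pea under cup 3 | the dealer opened cup 2) = (2/51) / (14/51) = 1/7.

1/7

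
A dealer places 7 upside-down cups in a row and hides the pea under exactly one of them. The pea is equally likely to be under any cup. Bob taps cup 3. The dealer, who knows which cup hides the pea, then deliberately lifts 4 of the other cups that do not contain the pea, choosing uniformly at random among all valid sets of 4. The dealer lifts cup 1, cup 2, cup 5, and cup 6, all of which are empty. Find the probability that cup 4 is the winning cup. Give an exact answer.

Consider each possible location of the pea in turn.
If it is under any of cups 1, 2, 5, and 6 (prior 1/7 each): that cup was opened and seen not to hold the prize — ruled out; weight (1/7)·0 = 0 each.
If it is under cup 3 (prior 1/7): the dealer has 15 equally likely choices, so probability 1/15; weight (1/7)·(1/15) = 1/105.
If it is under either of cups 4 and 7 (prior 1/7 each): the dealer has 5 equally likely choices, so probability 1/5; weight (1/7)·(1/5) = 1/35 each.
The weights sum to 1/15.
So P(the pea under cup 4 | the dealer opened cup 1, cup 2, cup 5, and cup 6) = (1/35) / (1/15) = 3/7.

3/7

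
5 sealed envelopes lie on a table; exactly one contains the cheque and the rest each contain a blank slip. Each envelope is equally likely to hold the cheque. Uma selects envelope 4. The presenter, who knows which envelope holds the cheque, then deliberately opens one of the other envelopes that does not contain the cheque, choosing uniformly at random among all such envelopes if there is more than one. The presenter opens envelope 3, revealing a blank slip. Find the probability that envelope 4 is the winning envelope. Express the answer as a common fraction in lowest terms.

1/5

Consider each possible location of the cheque in turn.
If it is in any of envelopes 1, 2, and 5 (prior 1/5 each): the presenter has 3 equally likely choices, so probability 1/3; weight (1/5)·(1/3) = 1/15 each.
If it is in envelope 3 (prior 1/5): the presenter opened envelope 3, so this case is ruled out; weight (1/5)·0 = 0.
If it is in envelope 4 (prior 1/5): the presenter has 4 equally likely choices, so probability 1/4; weight (1/5)·(1/4) = 1/20.
The weights sum to 1/4.
So P(the cheque in envelope 4 | the presenter opened envelope 3) = (1/20) / (1/4) = 1/5.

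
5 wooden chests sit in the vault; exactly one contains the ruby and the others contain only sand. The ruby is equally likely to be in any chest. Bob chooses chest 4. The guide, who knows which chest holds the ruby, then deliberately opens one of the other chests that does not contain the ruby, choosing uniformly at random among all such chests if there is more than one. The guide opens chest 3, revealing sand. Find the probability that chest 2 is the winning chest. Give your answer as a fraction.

Apply Bayes' rule, conditioning on where the ruby actually is.
If it is in any of chests 1, 2, and 5 (prior 1/5 each): the guide has 3 equally likely choices, so probability 1/3; weight (1/5)·(1/3) = 1/15 each.
If it is in chest 3 (prior 1/5): the guide opened chest 3, so this case is ruled out; weight (1/5)·0 = 0.
If it is in chest 4 (prior 1/5): the guide has 4 equally likely choices, so probability 1/4; weight (1/5)·(1/4) = 1/20.
The weights sum to 1/4.
So P(the ruby in chest 2 | the guide opened chest 3) = (1/15) / (1/4) = 4/15.

4/15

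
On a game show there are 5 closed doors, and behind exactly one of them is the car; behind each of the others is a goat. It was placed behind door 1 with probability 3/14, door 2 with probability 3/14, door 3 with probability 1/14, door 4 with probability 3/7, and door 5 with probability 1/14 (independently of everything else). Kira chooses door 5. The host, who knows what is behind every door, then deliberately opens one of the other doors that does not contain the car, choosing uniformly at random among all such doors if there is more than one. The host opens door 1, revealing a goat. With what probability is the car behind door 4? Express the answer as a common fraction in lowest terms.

24/43

Consider each possible location of the car in turn.
If it is behind door 1 (prior 3/14): the host opened door 1, so this case is ruled out; weight (3/14)·0 = 0.
If it is behind door 2 (prior 3/14): the host has 3 equally likely choices, so probability 1/3; weight (3/14)·(1/3) = 1/14.
If it is behind door 3 (prior 1/14): the host has 3 equally likely choices, so probability 1/3; weight (1/14)·(1/3) = 1/42.
If it is behind door 4 (prior 3/7): the host has 3 equally likely choices, so probability 1/3; weight (3/7)·(1/3) = 1/7.
If it is behind door 5 (prior 1/14): the host has 4 equally likely choices, so probability 1/4; weight (1/14)·(1/4) = 1/56.
The weights sum to 43/168.
So P(the car behind door 4 | the host opened door 1) = (1/7) / (43/168) = 24/43.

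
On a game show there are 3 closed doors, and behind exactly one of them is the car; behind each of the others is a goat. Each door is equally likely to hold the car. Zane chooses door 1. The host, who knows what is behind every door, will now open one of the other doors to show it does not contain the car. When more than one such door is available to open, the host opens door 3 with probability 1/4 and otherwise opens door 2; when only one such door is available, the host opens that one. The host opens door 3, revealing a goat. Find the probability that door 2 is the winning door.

Consider each possible location of the car in turn.
If it is behind door 1 (prior 1/3): door 3 is available, opened with probability 1/4; weight (1/3)·(1/4) = 1/12.
If it is behind door 2 (prior 1/3): only door 3 is available, probability 1; weight (1/3)·1 = 1/3.
If it is behind door 3 (prior 1/3): the host opened door 3, so this case is ruled out; weight (1/3)·0 = 0.
The weights sum to 5/12.
So P(the car behind door 2 | the host opened door 3) = (1/3) / (5/12) = 4/5.

4/5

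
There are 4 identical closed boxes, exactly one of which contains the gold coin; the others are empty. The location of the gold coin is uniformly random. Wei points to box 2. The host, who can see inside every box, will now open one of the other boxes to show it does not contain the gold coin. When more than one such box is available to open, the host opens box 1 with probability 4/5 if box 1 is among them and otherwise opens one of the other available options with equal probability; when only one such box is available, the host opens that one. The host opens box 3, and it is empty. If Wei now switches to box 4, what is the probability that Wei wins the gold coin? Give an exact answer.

Condition on the true location of the gold coin.
If it is in box 1 (prior 1/4): box 1 holds the prize so is unavailable; the host chooses uniformly among the 2 others, probability 1/2; weight (1/4)·(1/2) = 1/8.
If it is in box 2 (prior 1/4): box 1 is available but not opened; box 3 gets probability (1 − 4/5)/2 = 1/10; weight (1/4)·(1/10) = 1/40.
If it is in box 3 (prior 1/4): the host opened box 3, so this case is ruled out; weight (1/4)·0 = 0.
If it is in box 4 (prior 1/4): box 1 is available but not opened, probability 1/5; weight (1/4)·(1/5) = 1/20.
The weights sum to 1/5.
So P(the gold coin in box 4 | the host opened box 3) = (1/20) / (1/5) = 1/4.

1/4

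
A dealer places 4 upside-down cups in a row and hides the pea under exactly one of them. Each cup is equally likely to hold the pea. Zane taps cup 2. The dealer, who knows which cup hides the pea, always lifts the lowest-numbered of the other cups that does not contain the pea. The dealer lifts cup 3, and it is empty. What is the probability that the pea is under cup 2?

Condition on the true location of the pea.
If it is under cup 1 (prior 1/4): cup 3 is the lowest-numbered option available, probability 1; weight (1/4)·1 = 1/4.
If it is under either of cups 2 and 4 (prior 1/4 each): the dealer would have opened cup 1 instead, probability 0; weight (1/4)·0 = 0 each.
If it is under cup 3 (prior 1/4): the dealer opened cup 3, so this case is ruled out; weight (1/4)·0 = 0.
The weights sum to 1/4.
So P(the pea under cup 2 | the dealer opened cup 3) = 0 / (1/4) = 0.

0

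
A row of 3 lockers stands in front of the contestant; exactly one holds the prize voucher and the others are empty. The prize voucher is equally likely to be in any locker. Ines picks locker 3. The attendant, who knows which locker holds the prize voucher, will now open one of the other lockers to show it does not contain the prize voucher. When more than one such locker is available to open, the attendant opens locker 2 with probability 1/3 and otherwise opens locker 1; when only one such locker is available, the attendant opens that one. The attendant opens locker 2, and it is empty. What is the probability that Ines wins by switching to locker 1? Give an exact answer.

Condition on the true location of the prize voucher.
If it is in locker 1 (prior 1/3): only locker 2 is available, probability 1; weight (1/3)·1 = 1/3.
If it is in locker 2 (prior 1/3): the attendant opened locker 2, so this case is ruled out; weight (1/3)·0 = 0.
If it is in locker 3 (prior 1/3): locker 2 is available, opened with probability 1/3; weight (1/3)·(1/3) = 1/9.
The weights sum to 4/9.
So P(the prize voucher in locker 1 | the attendant opened locker 2) = (1/3) / (4/9) = 3/4.

3/4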